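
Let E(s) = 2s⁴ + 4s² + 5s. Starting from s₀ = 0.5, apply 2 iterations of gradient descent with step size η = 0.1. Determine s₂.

-0.5

E′(s) = 8s³ + 8s + 5
s₁ = 0.5 − 0.1·10 = -0.5
s₂ = -0.5 − 0.1·0 = -0.5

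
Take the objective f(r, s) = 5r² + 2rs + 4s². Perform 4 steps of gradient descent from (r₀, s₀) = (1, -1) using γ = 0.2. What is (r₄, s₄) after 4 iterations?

∇f = (10r + 2s, 2r + 8s)
Step 1: at (1, -1), ∇f = (8, -6) → (1, -1) − 0.2·(8, -6) = (-0.6, 0.2)
Step 2: at (-0.6, 0.2), ∇f = (-5.6, 0.4) → (-0.6, 0.2) − 0.2·(-5.6, 0.4) = (0.52, 0.12)
Step 3: at (0.52, 0.12), ∇f = (5.44, 2) → (0.52, 0.12) − 0.2·(5.44, 2) = (-0.568, -0.28)
Step 4: at (-0.568, -0.28), ∇f = (-6.24, -3.376) → (-0.568, -0.28) − 0.2·(-6.24, -3.376) = (0.68, 0.3952)

(0.68, 0.3952)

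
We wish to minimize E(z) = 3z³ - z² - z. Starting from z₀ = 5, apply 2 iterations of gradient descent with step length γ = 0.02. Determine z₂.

E′(z) = 9z² - 2z - 1
z₁ = 5 − 0.02·214 = 0.72
z₂ = 0.72 − 0.02·2.2256 = 0.675488

0.675488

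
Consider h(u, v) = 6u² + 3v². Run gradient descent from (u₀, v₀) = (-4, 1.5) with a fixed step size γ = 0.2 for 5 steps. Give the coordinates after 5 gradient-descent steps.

∇h = (12u, 6v)
Step 1: at (-4, 1.5), ∇h = (-48, 9) → (-4, 1.5) − 0.2·(-48, 9) = (5.6, -0.3)
Step 2: at (5.6, -0.3), ∇h = (67.2, -1.8) → (5.6, -0.3) − 0.2·(67.2, -1.8) = (-7.84, 0.06)
Step 3: at (-7.84, 0.06), ∇h = (-94.08, 0.36) → (-7.84, 0.06) − 0.2·(-94.08, 0.36) = (10.976, -0.012)
Step 4: at (10.976, -0.012), ∇h = (131.712, -0.072) → (10.976, -0.012) − 0.2·(131.712, -0.072) = (-15.3664, 0.0024)
Step 5: at (-15.3664, 0.0024), ∇h = (-184.3968, 0.0144) → (-15.3664, 0.0024) − 0.2·(-184.3968, 0.0144) = (21.51296, -0.00048)

(21.51296, -0.00048)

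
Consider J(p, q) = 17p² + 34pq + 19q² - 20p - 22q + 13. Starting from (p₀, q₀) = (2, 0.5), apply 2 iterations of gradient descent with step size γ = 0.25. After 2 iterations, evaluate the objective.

∇J = (34p + 34q - 20, 34p + 38q - 22)
(p₁, q₁) = (2, 0.5) − 0.25·(65, 65) = (-14.25, -15.75)
(p₂, q₂) = (-14.25, -15.75) − 0.25·(-1040, -1105) = (245.75, 260.5)
J(245.75, 260.5) = 4482001.5625

4482001.5625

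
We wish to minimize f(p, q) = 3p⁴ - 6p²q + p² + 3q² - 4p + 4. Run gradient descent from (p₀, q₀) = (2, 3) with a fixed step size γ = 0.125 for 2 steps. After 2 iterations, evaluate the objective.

954.475341796875

∇f = (12p³ - 12pq + 2p - 4, -6p² + 6q)
Step 1: at (2, 3), ∇f = (24, -6) → (2, 3) − 0.125·(24, -6) = (-1, 3.75)
Step 2: at (-1, 3.75), ∇f = (27, 16.5) → (-1, 3.75) − 0.125·(27, 16.5) = (-4.375, 1.6875)
f(-4.375, 1.6875) = 954.475341796875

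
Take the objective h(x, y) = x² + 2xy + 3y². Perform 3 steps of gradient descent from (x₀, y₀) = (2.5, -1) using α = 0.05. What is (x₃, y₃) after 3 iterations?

(2.079, -0.851)

∇h = (2x + 2y, 2x + 6y)
(x₁, y₁) = (2.5, -1) − 0.05·(3, -1) = (2.35, -0.95)
(x₂, y₂) = (2.35, -0.95) − 0.05·(2.8, -1) = (2.21, -0.9)
(x₃, y₃) = (2.21, -0.9) − 0.05·(2.62, -0.98) = (2.079, -0.851)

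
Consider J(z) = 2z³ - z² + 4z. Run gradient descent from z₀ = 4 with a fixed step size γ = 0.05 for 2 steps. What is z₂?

-0.968

J′(z) = 6z² - 2z + 4
Step 1: J′(4) = 92; z₁ = 4 − 0.05·92 = -0.6
Step 2: J′(-0.6) = 7.36; z₂ = -0.6 − 0.05·7.36 = -0.968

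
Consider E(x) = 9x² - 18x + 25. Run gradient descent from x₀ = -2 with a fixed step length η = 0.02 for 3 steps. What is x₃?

0.213568

E′(x) = 18x - 18
x₁ = -2 − 0.02·(-54) = -0.92
x₂ = -0.92 − 0.02·(-34.56) = -0.2288
x₃ = -0.2288 − 0.02·(-22.1184) = 0.213568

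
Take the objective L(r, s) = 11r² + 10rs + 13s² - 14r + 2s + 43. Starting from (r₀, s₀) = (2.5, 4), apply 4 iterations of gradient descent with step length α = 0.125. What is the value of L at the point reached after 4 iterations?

4506699.62469482421875

∇L = (22r + 10s - 14, 10r + 26s + 2)
Step 1: at (2.5, 4), ∇L = (81, 131) → (2.5, 4) − 0.125·(81, 131) = (-7.625, -12.375)
Step 2: at (-7.625, -12.375), ∇L = (-305.5, -396) → (-7.625, -12.375) − 0.125·(-305.5, -396) = (30.5625, 37.125)
Step 3: at (30.5625, 37.125), ∇L = (1029.625, 1272.875) → (30.5625, 37.125) − 0.125·(1029.625, 1272.875) = (-98.140625, -121.984375)
Step 4: at (-98.140625, -121.984375), ∇L = (-3392.9375, -4151) → (-98.140625, -121.984375) − 0.125·(-3392.9375, -4151) = (325.9765625, 396.890625)
L(325.9765625, 396.890625) = 4506699.62469482421875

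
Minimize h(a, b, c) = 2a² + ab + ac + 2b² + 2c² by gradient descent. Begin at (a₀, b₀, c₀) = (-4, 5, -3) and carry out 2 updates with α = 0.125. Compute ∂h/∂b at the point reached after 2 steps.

∇h = (4a + b + c, a + 4b, a + 4c)
(a₁, b₁, c₁) = (-4, 5, -3) − 0.125·(-14, 16, -16) = (-2.25, 3, -1)
(a₂, b₂, c₂) = (-2.25, 3, -1) − 0.125·(-7, 9.75, -6.25) = (-1.375, 1.78125, -0.21875)
∂h/∂b at (-1.375, 1.78125, -0.21875) = 5.75

5.75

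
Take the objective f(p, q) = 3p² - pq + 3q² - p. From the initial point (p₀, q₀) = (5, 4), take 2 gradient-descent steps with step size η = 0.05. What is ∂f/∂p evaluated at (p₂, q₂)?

13.6425

∇f = (6p - q - 1, -p + 6q)
Step 1: at (5, 4), ∇f = (25, 19) → (5, 4) − 0.05·(25, 19) = (3.75, 3.05)
Step 2: at (3.75, 3.05), ∇f = (18.45, 14.55) → (3.75, 3.05) − 0.05·(18.45, 14.55) = (2.8275, 2.3225)
∂f/∂p at (2.8275, 2.3225) = 13.6425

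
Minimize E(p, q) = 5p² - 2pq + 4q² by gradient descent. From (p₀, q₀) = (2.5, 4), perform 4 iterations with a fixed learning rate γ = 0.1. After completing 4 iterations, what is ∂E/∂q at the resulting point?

∇E = (10p - 2q, -2p + 8q)
Step 1: at (2.5, 4), ∇E = (17, 27) → (2.5, 4) − 0.1·(17, 27) = (0.8, 1.3)
Step 2: at (0.8, 1.3), ∇E = (5.4, 8.8) → (0.8, 1.3) − 0.1·(5.4, 8.8) = (0.26, 0.42)
Step 3: at (0.26, 0.42), ∇E = (1.76, 2.84) → (0.26, 0.42) − 0.1·(1.76, 2.84) = (0.084, 0.136)
Step 4: at (0.084, 0.136), ∇E = (0.568, 0.92) → (0.084, 0.136) − 0.1·(0.568, 0.92) = (0.0272, 0.044)
∂E/∂q at (0.0272, 0.044) = 0.2976

0.2976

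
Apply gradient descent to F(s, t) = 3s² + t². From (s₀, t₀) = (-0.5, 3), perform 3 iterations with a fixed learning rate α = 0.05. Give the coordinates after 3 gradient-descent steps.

(-0.1715, 2.187)

∇F = (6s, 2t)
Step 1: at (-0.5, 3), ∇F = (-3, 6) → (-0.5, 3) − 0.05·(-3, 6) = (-0.35, 2.7)
Step 2: at (-0.35, 2.7), ∇F = (-2.1, 5.4) → (-0.35, 2.7) − 0.05·(-2.1, 5.4) = (-0.245, 2.43)
Step 3: at (-0.245, 2.43), ∇F = (-1.47, 4.86) → (-0.245, 2.43) − 0.05·(-1.47, 4.86) = (-0.1715, 2.187)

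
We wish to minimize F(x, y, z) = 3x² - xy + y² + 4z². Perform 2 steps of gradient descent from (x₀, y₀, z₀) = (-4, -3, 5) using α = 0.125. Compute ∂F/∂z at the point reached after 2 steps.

0

∇F = (6x - y, -x + 2y, 8z)
(x₁, y₁, z₁) = (-4, -3, 5) − 0.125·(-21, -2, 40) = (-1.375, -2.75, 0)
(x₂, y₂, z₂) = (-1.375, -2.75, 0) − 0.125·(-5.5, -4.125, 0) = (-0.6875, -2.234375, 0)
∂F/∂z at (-0.6875, -2.234375, 0) = 0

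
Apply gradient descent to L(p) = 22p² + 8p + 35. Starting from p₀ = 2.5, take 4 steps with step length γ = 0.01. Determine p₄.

0.08192512

L′(p) = 44p + 8
p₁ = 2.5 − 0.01·118 = 1.32
p₂ = 1.32 − 0.01·66.08 = 0.6592
p₃ = 0.6592 − 0.01·37.0048 = 0.289152
p₄ = 0.289152 − 0.01·20.722688 = 0.08192512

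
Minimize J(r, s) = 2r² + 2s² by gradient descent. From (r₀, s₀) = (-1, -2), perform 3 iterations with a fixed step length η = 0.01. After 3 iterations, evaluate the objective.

7.82757789696

∇J = (4r, 4s)
(r₁, s₁) = (-1, -2) − 0.01·(-4, -8) = (-0.96, -1.92)
(r₂, s₂) = (-0.96, -1.92) − 0.01·(-3.84, -7.68) = (-0.9216, -1.8432)
(r₃, s₃) = (-0.9216, -1.8432) − 0.01·(-3.6864, -7.3728) = (-0.884736, -1.769472)
J(-0.884736, -1.769472) = 7.82757789696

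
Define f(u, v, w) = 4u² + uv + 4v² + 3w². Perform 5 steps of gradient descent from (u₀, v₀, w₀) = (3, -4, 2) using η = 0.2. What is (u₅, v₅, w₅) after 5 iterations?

∇f = (8u + v, u + 8v, 6w)
(u₁, v₁, w₁) = (3, -4, 2) − 0.2·(20, -29, 12) = (-1, 1.8, -0.4)
(u₂, v₂, w₂) = (-1, 1.8, -0.4) − 0.2·(-6.2, 13.4, -2.4) = (0.24, -0.88, 0.08)
(u₃, v₃, w₃) = (0.24, -0.88, 0.08) − 0.2·(1.04, -6.8, 0.48) = (0.032, 0.48, -0.016)
(u₄, v₄, w₄) = (0.032, 0.48, -0.016) − 0.2·(0.736, 3.872, -0.096) = (-0.1152, -0.2944, 0.0032)
(u₅, v₅, w₅) = (-0.1152, -0.2944, 0.0032) − 0.2·(-1.216, -2.4704, 0.0192) = (0.128, 0.19968, -0.00064)

(0.128, 0.19968, -0.00064)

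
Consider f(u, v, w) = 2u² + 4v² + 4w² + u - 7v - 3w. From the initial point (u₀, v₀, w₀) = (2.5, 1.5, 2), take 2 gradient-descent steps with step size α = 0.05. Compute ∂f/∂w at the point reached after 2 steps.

∇f = (4u + 1, 8v - 7, 8w - 3)
Step 1: at (2.5, 1.5, 2), ∇f = (11, 5, 13) → (2.5, 1.5, 2) − 0.05·(11, 5, 13) = (1.95, 1.25, 1.35)
Step 2: at (1.95, 1.25, 1.35), ∇f = (8.8, 3, 7.8) → (1.95, 1.25, 1.35) − 0.05·(8.8, 3, 7.8) = (1.51, 1.1, 0.96)
∂f/∂w at (1.51, 1.1, 0.96) = 4.68

4.68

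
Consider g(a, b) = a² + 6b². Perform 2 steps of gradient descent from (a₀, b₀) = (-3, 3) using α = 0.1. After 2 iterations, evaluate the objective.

3.7728

∇g = (2a, 12b)
(a₁, b₁) = (-3, 3) − 0.1·(-6, 36) = (-2.4, -0.6)
(a₂, b₂) = (-2.4, -0.6) − 0.1·(-4.8, -7.2) = (-1.92, 0.12)
g(-1.92, 0.12) = 3.7728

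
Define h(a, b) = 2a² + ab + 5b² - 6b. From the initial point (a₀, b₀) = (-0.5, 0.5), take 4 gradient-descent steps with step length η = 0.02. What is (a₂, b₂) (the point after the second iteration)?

∇h = (4a + b, a + 10b - 6)
Step 1: at (-0.5, 0.5), ∇h = (-1.5, -1.5) → (-0.5, 0.5) − 0.02·(-1.5, -1.5) = (-0.47, 0.53)
Step 2: at (-0.47, 0.53), ∇h = (-1.35, -1.17) → (-0.47, 0.53) − 0.02·(-1.35, -1.17) = (-0.443, 0.5534)

(-0.443, 0.5534)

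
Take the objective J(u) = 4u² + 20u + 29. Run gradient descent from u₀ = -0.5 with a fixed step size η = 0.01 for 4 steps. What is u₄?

J′(u) = 8u + 20
u₁ = -0.5 − 0.01·16 = -0.66
u₂ = -0.66 − 0.01·14.72 = -0.8072
u₃ = -0.8072 − 0.01·13.5424 = -0.942624
u₄ = -0.942624 − 0.01·12.459008 = -1.06721408

-1.06721408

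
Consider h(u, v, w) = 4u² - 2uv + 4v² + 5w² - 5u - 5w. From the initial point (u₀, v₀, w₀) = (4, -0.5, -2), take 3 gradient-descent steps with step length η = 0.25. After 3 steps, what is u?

-6.25

∇h = (8u - 2v - 5, -2u + 8v, 10w - 5)
Step 1: at (4, -0.5, -2), ∇h = (28, -12, -25) → (4, -0.5, -2) − 0.25·(28, -12, -25) = (-3, 2.5, 4.25)
Step 2: at (-3, 2.5, 4.25), ∇h = (-34, 26, 37.5) → (-3, 2.5, 4.25) − 0.25·(-34, 26, 37.5) = (5.5, -4, -5.125)
Step 3: at (5.5, -4, -5.125), ∇h = (47, -43, -56.25) → (5.5, -4, -5.125) − 0.25·(47, -43, -56.25) = (-6.25, 6.75, 8.9375)
u = -6.25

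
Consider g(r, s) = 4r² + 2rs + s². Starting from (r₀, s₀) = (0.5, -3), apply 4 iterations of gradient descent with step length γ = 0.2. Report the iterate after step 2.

(0.26, -1.56)

∇g = (8r + 2s, 2r + 2s)
(r₁, s₁) = (0.5, -3) − 0.2·(-2, -5) = (0.9, -2)
(r₂, s₂) = (0.9, -2) − 0.2·(3.2, -2.2) = (0.26, -1.56)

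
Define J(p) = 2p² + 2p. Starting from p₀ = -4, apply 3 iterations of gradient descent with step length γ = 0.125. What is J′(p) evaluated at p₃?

J′(p) = 4p + 2
p₁ = -4 − 0.125·(-14) = -2.25
p₂ = -2.25 − 0.125·(-7) = -1.375
p₃ = -1.375 − 0.125·(-3.5) = -0.9375
J′(p) at (-0.9375) = -1.75

-1.75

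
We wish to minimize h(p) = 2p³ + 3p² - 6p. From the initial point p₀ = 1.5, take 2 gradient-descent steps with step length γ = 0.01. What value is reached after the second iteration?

h′(p) = 6p² + 6p - 6
p₁ = 1.5 − 0.01·16.5 = 1.335
p₂ = 1.335 − 0.01·12.70335 = 1.2079665

1.2079665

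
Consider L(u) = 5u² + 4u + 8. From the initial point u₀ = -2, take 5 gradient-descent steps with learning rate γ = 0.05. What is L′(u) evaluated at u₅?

-0.5

L′(u) = 10u + 4
u₁ = -2 − 0.05·(-16) = -1.2
u₂ = -1.2 − 0.05·(-8) = -0.8
u₃ = -0.8 − 0.05·(-4) = -0.6
u₄ = -0.6 − 0.05·(-2) = -0.5
u₅ = -0.5 − 0.05·(-1) = -0.45
L′(u) at (-0.45) = -0.5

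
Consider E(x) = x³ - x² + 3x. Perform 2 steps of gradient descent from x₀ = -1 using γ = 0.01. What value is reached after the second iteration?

-1.166592

E′(x) = 3x² - 2x + 3
x₁ = -1 − 0.01·8 = -1.08
x₂ = -1.08 − 0.01·8.6592 = -1.166592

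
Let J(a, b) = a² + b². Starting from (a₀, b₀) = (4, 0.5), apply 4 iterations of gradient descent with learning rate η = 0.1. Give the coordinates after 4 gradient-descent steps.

∇J = (2a, 2b)
Step 1: at (4, 0.5), ∇J = (8, 1) → (4, 0.5) − 0.1·(8, 1) = (3.2, 0.4)
Step 2: at (3.2, 0.4), ∇J = (6.4, 0.8) → (3.2, 0.4) − 0.1·(6.4, 0.8) = (2.56, 0.32)
Step 3: at (2.56, 0.32), ∇J = (5.12, 0.64) → (2.56, 0.32) − 0.1·(5.12, 0.64) = (2.048, 0.256)
Step 4: at (2.048, 0.256), ∇J = (4.096, 0.512) → (2.048, 0.256) − 0.1·(4.096, 0.512) = (1.6384, 0.2048)

(1.6384, 0.2048)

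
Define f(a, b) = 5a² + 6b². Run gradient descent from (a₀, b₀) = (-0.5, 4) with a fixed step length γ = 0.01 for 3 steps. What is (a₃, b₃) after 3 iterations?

∇f = (10a, 12b)
Step 1: at (-0.5, 4), ∇f = (-5, 48) → (-0.5, 4) − 0.01·(-5, 48) = (-0.45, 3.52)
Step 2: at (-0.45, 3.52), ∇f = (-4.5, 42.24) → (-0.45, 3.52) − 0.01·(-4.5, 42.24) = (-0.405, 3.0976)
Step 3: at (-0.405, 3.0976), ∇f = (-4.05, 37.1712) → (-0.405, 3.0976) − 0.01·(-4.05, 37.1712) = (-0.3645, 2.725888)

(-0.3645, 2.725888)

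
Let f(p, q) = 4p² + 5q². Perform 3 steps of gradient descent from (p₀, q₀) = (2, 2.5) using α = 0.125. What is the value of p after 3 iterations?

∇f = (8p, 10q)
Step 1: at (2, 2.5), ∇f = (16, 25) → (2, 2.5) − 0.125·(16, 25) = (0, -0.625)
Step 2: at (0, -0.625), ∇f = (0, -6.25) → (0, -0.625) − 0.125·(0, -6.25) = (0, 0.15625)
Step 3: at (0, 0.15625), ∇f = (0, 1.5625) → (0, 0.15625) − 0.125·(0, 1.5625) = (0, -0.0390625)
p = 0

0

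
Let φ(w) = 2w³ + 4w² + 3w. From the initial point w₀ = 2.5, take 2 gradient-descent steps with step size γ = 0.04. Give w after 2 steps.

φ′(w) = 6w² + 8w + 3
w₁ = 2.5 − 0.04·60.5 = 0.08
w₂ = 0.08 − 0.04·3.6784 = -0.067136

-0.067136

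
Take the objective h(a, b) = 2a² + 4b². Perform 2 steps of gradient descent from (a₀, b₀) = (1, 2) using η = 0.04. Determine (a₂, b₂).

∇h = (4a, 8b)
Step 1: at (1, 2), ∇h = (4, 16) → (1, 2) − 0.04·(4, 16) = (0.84, 1.36)
Step 2: at (0.84, 1.36), ∇h = (3.36, 10.88) → (0.84, 1.36) − 0.04·(3.36, 10.88) = (0.7056, 0.9248)

(0.7056, 0.9248)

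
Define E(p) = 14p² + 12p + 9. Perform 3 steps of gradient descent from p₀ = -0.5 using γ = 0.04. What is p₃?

E′(p) = 28p + 12
p₁ = -0.5 − 0.04·(-2) = -0.42
p₂ = -0.42 − 0.04·0.24 = -0.4296
p₃ = -0.4296 − 0.04·(-0.0288) = -0.428448

-0.428448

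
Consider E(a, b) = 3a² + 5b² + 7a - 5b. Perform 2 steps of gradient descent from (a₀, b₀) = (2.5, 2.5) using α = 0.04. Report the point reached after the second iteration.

∇E = (6a + 7, 10b - 5)
Step 1: at (2.5, 2.5), ∇E = (22, 20) → (2.5, 2.5) − 0.04·(22, 20) = (1.62, 1.7)
Step 2: at (1.62, 1.7), ∇E = (16.72, 12) → (1.62, 1.7) − 0.04·(16.72, 12) = (0.9512, 1.22)

(0.9512, 1.22)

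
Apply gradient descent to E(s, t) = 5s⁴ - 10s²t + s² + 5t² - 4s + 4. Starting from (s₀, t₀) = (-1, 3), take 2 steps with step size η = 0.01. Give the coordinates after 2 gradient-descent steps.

∇E = (20s³ - 20st + 2s - 4, -10s² + 10t)
Step 1: at (-1, 3), ∇E = (34, 20) → (-1, 3) − 0.01·(34, 20) = (-1.34, 2.8)
Step 2: at (-1.34, 2.8), ∇E = (20.23792, 10.044) → (-1.34, 2.8) − 0.01·(20.23792, 10.044) = (-1.5423792, 2.69956)

(-1.5423792, 2.69956)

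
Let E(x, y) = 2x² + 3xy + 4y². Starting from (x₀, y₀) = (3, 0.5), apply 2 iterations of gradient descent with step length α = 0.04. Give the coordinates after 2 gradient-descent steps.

(2.0688, -0.3088)

∇E = (4x + 3y, 3x + 8y)
Step 1: at (3, 0.5), ∇E = (13.5, 13) → (3, 0.5) − 0.04·(13.5, 13) = (2.46, -0.02)
Step 2: at (2.46, -0.02), ∇E = (9.78, 7.22) → (2.46, -0.02) − 0.04·(9.78, 7.22) = (2.0688, -0.3088)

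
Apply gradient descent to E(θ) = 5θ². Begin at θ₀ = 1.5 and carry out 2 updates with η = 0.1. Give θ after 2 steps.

E′(θ) = 10θ
Step 1: E′(1.5) = 15; θ₁ = 1.5 − 0.1·15 = 0
Step 2: E′(0) = 0; θ₂ = 0 − 0.1·0 = 0

0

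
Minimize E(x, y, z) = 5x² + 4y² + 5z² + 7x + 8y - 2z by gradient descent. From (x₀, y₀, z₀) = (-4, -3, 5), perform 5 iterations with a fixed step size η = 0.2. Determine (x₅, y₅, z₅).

∇E = (10x + 7, 8y + 8, 10z - 2)
(x₁, y₁, z₁) = (-4, -3, 5) − 0.2·(-33, -16, 48) = (2.6, 0.2, -4.6)
(x₂, y₂, z₂) = (2.6, 0.2, -4.6) − 0.2·(33, 9.6, -48) = (-4, -1.72, 5)
(x₃, y₃, z₃) = (-4, -1.72, 5) − 0.2·(-33, -5.76, 48) = (2.6, -0.568, -4.6)
(x₄, y₄, z₄) = (2.6, -0.568, -4.6) − 0.2·(33, 3.456, -48) = (-4, -1.2592, 5)
(x₅, y₅, z₅) = (-4, -1.2592, 5) − 0.2·(-33, -2.0736, 48) = (2.6, -0.84448, -4.6)

(2.6, -0.84448, -4.6)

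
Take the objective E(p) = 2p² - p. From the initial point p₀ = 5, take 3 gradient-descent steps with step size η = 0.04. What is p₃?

E′(p) = 4p - 1
Step 1: E′(5) = 19; p₁ = 5 − 0.04·19 = 4.24
Step 2: E′(4.24) = 15.96; p₂ = 4.24 − 0.04·15.96 = 3.6016
Step 3: E′(3.6016) = 13.4064; p₃ = 3.6016 − 0.04·13.4064 = 3.065344

3.065344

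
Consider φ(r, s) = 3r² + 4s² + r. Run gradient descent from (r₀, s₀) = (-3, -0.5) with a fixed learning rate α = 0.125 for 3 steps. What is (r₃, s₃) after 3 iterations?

(-0.2109375, 0)

∇φ = (6r + 1, 8s)
(r₁, s₁) = (-3, -0.5) − 0.125·(-17, -4) = (-0.875, 0)
(r₂, s₂) = (-0.875, 0) − 0.125·(-4.25, 0) = (-0.34375, 0)
(r₃, s₃) = (-0.34375, 0) − 0.125·(-1.0625, 0) = (-0.2109375, 0)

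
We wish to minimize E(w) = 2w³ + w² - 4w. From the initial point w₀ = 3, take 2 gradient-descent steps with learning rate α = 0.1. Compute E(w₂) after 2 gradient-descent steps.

E′(w) = 6w² + 2w - 4
Step 1: E′(3) = 56; w₁ = 3 − 0.1·56 = -2.6
Step 2: E′(-2.6) = 31.36; w₂ = -2.6 − 0.1·31.36 = -5.736
E(-5.736) = -321.602560512

-321.602560512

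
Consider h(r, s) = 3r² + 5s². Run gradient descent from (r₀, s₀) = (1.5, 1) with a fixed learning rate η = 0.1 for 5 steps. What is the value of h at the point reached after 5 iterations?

0.0007077888

∇h = (6r, 10s)
Step 1: at (1.5, 1), ∇h = (9, 10) → (1.5, 1) − 0.1·(9, 10) = (0.6, 0)
Step 2: at (0.6, 0), ∇h = (3.6, 0) → (0.6, 0) − 0.1·(3.6, 0) = (0.24, 0)
Step 3: at (0.24, 0), ∇h = (1.44, 0) → (0.24, 0) − 0.1·(1.44, 0) = (0.096, 0)
Step 4: at (0.096, 0), ∇h = (0.576, 0) → (0.096, 0) − 0.1·(0.576, 0) = (0.0384, 0)
Step 5: at (0.0384, 0), ∇h = (0.2304, 0) → (0.0384, 0) − 0.1·(0.2304, 0) = (0.01536, 0)
h(0.01536, 0) = 0.0007077888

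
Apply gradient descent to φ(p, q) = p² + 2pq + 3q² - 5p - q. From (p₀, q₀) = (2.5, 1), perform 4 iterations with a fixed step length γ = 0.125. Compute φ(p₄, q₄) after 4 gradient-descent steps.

∇φ = (2p + 2q - 5, 2p + 6q - 1)
(p₁, q₁) = (2.5, 1) − 0.125·(2, 10) = (2.25, -0.25)
(p₂, q₂) = (2.25, -0.25) − 0.125·(-1, 2) = (2.375, -0.5)
(p₃, q₃) = (2.375, -0.5) − 0.125·(-1.25, 0.75) = (2.53125, -0.59375)
(p₄, q₄) = (2.53125, -0.59375) − 0.125·(-1.125, 0.5) = (2.671875, -0.65625)
φ(2.671875, -0.65625) = -7.779052734375

-7.779052734375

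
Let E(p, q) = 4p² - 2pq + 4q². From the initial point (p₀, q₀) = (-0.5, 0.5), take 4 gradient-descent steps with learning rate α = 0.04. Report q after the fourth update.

∇E = (8p - 2q, -2p + 8q)
(p₁, q₁) = (-0.5, 0.5) − 0.04·(-5, 5) = (-0.3, 0.3)
(p₂, q₂) = (-0.3, 0.3) − 0.04·(-3, 3) = (-0.18, 0.18)
(p₃, q₃) = (-0.18, 0.18) − 0.04·(-1.8, 1.8) = (-0.108, 0.108)
(p₄, q₄) = (-0.108, 0.108) − 0.04·(-1.08, 1.08) = (-0.0648, 0.0648)
q = 0.0648

0.0648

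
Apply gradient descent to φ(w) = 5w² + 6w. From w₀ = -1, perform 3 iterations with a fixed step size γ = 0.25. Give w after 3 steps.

φ′(w) = 10w + 6
w₁ = -1 − 0.25·(-4) = 0
w₂ = 0 − 0.25·6 = -1.5
w₃ = -1.5 − 0.25·(-9) = 0.75

0.75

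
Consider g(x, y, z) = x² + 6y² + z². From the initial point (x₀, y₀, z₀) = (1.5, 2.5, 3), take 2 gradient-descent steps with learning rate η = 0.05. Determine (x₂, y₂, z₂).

∇g = (2x, 12y, 2z)
Step 1: at (1.5, 2.5, 3), ∇g = (3, 30, 6) → (1.5, 2.5, 3) − 0.05·(3, 30, 6) = (1.35, 1, 2.7)
Step 2: at (1.35, 1, 2.7), ∇g = (2.7, 12, 5.4) → (1.35, 1, 2.7) − 0.05·(2.7, 12, 5.4) = (1.215, 0.4, 2.43)

(1.215, 0.4, 2.43)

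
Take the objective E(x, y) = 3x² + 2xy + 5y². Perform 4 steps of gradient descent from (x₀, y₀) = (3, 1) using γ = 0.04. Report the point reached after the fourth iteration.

∇E = (6x + 2y, 2x + 10y)
(x₁, y₁) = (3, 1) − 0.04·(20, 16) = (2.2, 0.36)
(x₂, y₂) = (2.2, 0.36) − 0.04·(13.92, 8) = (1.6432, 0.04)
(x₃, y₃) = (1.6432, 0.04) − 0.04·(9.9392, 3.6864) = (1.245632, -0.107456)
(x₄, y₄) = (1.245632, -0.107456) − 0.04·(7.25888, 1.416704) = (0.9552768, -0.16412416)

(0.9552768, -0.16412416)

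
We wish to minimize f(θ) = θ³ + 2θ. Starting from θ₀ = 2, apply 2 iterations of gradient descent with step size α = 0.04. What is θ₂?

1.111168

f′(θ) = 3θ² + 2
Step 1: f′(2) = 14; θ₁ = 2 − 0.04·14 = 1.44
Step 2: f′(1.44) = 8.2208; θ₂ = 1.44 − 0.04·8.2208 = 1.111168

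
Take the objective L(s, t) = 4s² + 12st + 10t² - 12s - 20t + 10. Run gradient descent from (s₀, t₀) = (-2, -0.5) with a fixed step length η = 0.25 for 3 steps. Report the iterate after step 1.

∇L = (8s + 12t - 12, 12s + 20t - 20)
Step 1: at (-2, -0.5), ∇L = (-34, -54) → (-2, -0.5) − 0.25·(-34, -54) = (6.5, 13)

(6.5, 13)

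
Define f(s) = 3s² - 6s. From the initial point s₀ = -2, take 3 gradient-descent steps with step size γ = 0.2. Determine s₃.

f′(s) = 6s - 6
s₁ = -2 − 0.2·(-18) = 1.6
s₂ = 1.6 − 0.2·3.6 = 0.88
s₃ = 0.88 − 0.2·(-0.72) = 1.024

1.024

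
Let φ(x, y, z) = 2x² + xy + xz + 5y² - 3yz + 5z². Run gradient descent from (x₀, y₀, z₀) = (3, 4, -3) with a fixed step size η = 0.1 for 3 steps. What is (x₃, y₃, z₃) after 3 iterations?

∇φ = (4x + y + z, x + 10y - 3z, x - 3y + 10z)
Step 1: at (3, 4, -3), ∇φ = (13, 52, -39) → (3, 4, -3) − 0.1·(13, 52, -39) = (1.7, -1.2, 0.9)
Step 2: at (1.7, -1.2, 0.9), ∇φ = (6.5, -13, 14.3) → (1.7, -1.2, 0.9) − 0.1·(6.5, -13, 14.3) = (1.05, 0.1, -0.53)
Step 3: at (1.05, 0.1, -0.53), ∇φ = (3.77, 3.64, -4.55) → (1.05, 0.1, -0.53) − 0.1·(3.77, 3.64, -4.55) = (0.673, -0.264, -0.075)

(0.673, -0.264, -0.075)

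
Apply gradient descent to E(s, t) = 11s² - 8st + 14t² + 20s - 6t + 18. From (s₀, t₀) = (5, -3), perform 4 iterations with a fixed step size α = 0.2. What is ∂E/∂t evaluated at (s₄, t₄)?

∇E = (22s - 8t + 20, -8s + 28t - 6)
Step 1: at (5, -3), ∇E = (154, -130) → (5, -3) − 0.2·(154, -130) = (-25.8, 23)
Step 2: at (-25.8, 23), ∇E = (-731.6, 844.4) → (-25.8, 23) − 0.2·(-731.6, 844.4) = (120.52, -145.88)
Step 3: at (120.52, -145.88), ∇E = (3838.48, -5054.8) → (120.52, -145.88) − 0.2·(3838.48, -5054.8) = (-647.176, 865.08)
Step 4: at (-647.176, 865.08), ∇E = (-21138.512, 29393.648) → (-647.176, 865.08) − 0.2·(-21138.512, 29393.648) = (3580.5264, -5013.6496)
∂E/∂t at (3580.5264, -5013.6496) = -169032.4

-169032.4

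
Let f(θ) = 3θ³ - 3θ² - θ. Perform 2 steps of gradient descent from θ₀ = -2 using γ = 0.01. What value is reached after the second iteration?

f′(θ) = 9θ² - 6θ - 1
Step 1: f′(-2) = 47; θ₁ = -2 − 0.01·47 = -2.47
Step 2: f′(-2.47) = 68.7281; θ₂ = -2.47 − 0.01·68.7281 = -3.157281

-3.157281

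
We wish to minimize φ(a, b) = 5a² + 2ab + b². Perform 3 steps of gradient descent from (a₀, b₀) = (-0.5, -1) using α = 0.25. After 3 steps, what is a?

∇φ = (10a + 2b, 2a + 2b)
Step 1: at (-0.5, -1), ∇φ = (-7, -3) → (-0.5, -1) − 0.25·(-7, -3) = (1.25, -0.25)
Step 2: at (1.25, -0.25), ∇φ = (12, 2) → (1.25, -0.25) − 0.25·(12, 2) = (-1.75, -0.75)
Step 3: at (-1.75, -0.75), ∇φ = (-19, -5) → (-1.75, -0.75) − 0.25·(-19, -5) = (3, 0.5)
a = 3

3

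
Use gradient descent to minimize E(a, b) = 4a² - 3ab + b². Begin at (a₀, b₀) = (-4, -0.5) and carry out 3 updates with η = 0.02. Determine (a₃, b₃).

(-2.481948, -1.032264)

∇E = (8a - 3b, -3a + 2b)
(a₁, b₁) = (-4, -0.5) − 0.02·(-30.5, 11) = (-3.39, -0.72)
(a₂, b₂) = (-3.39, -0.72) − 0.02·(-24.96, 8.73) = (-2.8908, -0.8946)
(a₃, b₃) = (-2.8908, -0.8946) − 0.02·(-20.4426, 6.8832) = (-2.481948, -1.032264)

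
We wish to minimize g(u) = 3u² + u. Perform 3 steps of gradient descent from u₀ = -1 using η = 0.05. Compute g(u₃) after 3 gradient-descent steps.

g′(u) = 6u + 1
Step 1: g′(-1) = -5; u₁ = -1 − 0.05·(-5) = -0.75
Step 2: g′(-0.75) = -3.5; u₂ = -0.75 − 0.05·(-3.5) = -0.575
Step 3: g′(-0.575) = -2.45; u₃ = -0.575 − 0.05·(-2.45) = -0.4525
g(-0.4525) = 0.16176875

0.16176875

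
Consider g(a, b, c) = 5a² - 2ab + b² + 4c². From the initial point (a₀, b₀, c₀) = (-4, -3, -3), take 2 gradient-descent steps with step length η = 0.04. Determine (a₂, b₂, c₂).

(-1.8304, -3.0448, -1.3872)

∇g = (10a - 2b, -2a + 2b, 8c)
Step 1: at (-4, -3, -3), ∇g = (-34, 2, -24) → (-4, -3, -3) − 0.04·(-34, 2, -24) = (-2.64, -3.08, -2.04)
Step 2: at (-2.64, -3.08, -2.04), ∇g = (-20.24, -0.88, -16.32) → (-2.64, -3.08, -2.04) − 0.04·(-20.24, -0.88, -16.32) = (-1.8304, -3.0448, -1.3872)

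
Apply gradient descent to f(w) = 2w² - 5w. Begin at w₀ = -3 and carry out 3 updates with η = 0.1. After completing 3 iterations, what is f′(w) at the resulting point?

f′(w) = 4w - 5
w₁ = -3 − 0.1·(-17) = -1.3
w₂ = -1.3 − 0.1·(-10.2) = -0.28
w₃ = -0.28 − 0.1·(-6.12) = 0.332
f′(w) at (0.332) = -3.672

-3.672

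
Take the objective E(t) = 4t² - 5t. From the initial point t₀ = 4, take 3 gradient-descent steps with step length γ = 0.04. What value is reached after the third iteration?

1.686208

E′(t) = 8t - 5
t₁ = 4 − 0.04·27 = 2.92
t₂ = 2.92 − 0.04·18.36 = 2.1856
t₃ = 2.1856 − 0.04·12.4848 = 1.686208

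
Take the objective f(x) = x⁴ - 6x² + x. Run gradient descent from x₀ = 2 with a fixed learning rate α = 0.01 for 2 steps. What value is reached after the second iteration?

f′(x) = 4x³ - 12x + 1
Step 1: f′(2) = 9; x₁ = 2 − 0.01·9 = 1.91
Step 2: f′(1.91) = 5.951484; x₂ = 1.91 − 0.01·5.951484 = 1.85048516

1.85048516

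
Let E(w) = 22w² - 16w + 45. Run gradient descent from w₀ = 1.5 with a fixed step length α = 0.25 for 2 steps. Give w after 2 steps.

E′(w) = 44w - 16
Step 1: E′(1.5) = 50; w₁ = 1.5 − 0.25·50 = -11
Step 2: E′(-11) = -500; w₂ = -11 − 0.25·(-500) = 114

114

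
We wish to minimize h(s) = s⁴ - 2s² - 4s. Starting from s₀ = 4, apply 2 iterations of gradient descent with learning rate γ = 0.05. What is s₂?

h′(s) = 4s³ - 4s - 4
s₁ = 4 − 0.05·236 = -7.8
s₂ = -7.8 − 0.05·(-1871.008) = 85.7504

85.7504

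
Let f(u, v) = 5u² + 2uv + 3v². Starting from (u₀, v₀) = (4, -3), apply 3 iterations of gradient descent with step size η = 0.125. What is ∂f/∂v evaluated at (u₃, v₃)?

-1.375

∇f = (10u + 2v, 2u + 6v)
Step 1: at (4, -3), ∇f = (34, -10) → (4, -3) − 0.125·(34, -10) = (-0.25, -1.75)
Step 2: at (-0.25, -1.75), ∇f = (-6, -11) → (-0.25, -1.75) − 0.125·(-6, -11) = (0.5, -0.375)
Step 3: at (0.5, -0.375), ∇f = (4.25, -1.25) → (0.5, -0.375) − 0.125·(4.25, -1.25) = (-0.03125, -0.21875)
∂f/∂v at (-0.03125, -0.21875) = -1.375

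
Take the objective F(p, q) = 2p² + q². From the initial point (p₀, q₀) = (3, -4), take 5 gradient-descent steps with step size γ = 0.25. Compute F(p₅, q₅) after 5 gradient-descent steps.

∇F = (4p, 2q)
Step 1: at (3, -4), ∇F = (12, -8) → (3, -4) − 0.25·(12, -8) = (0, -2)
Step 2: at (0, -2), ∇F = (0, -4) → (0, -2) − 0.25·(0, -4) = (0, -1)
Step 3: at (0, -1), ∇F = (0, -2) → (0, -1) − 0.25·(0, -2) = (0, -0.5)
Step 4: at (0, -0.5), ∇F = (0, -1) → (0, -0.5) − 0.25·(0, -1) = (0, -0.25)
Step 5: at (0, -0.25), ∇F = (0, -0.5) → (0, -0.25) − 0.25·(0, -0.5) = (0, -0.125)
F(0, -0.125) = 0.015625

0.015625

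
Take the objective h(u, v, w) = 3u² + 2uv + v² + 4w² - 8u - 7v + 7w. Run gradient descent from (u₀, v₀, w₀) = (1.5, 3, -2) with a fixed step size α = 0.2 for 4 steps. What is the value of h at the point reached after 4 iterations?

∇h = (6u + 2v - 8, 2u + 2v - 7, 8w + 7)
(u₁, v₁, w₁) = (1.5, 3, -2) − 0.2·(7, 2, -9) = (0.1, 2.6, -0.2)
(u₂, v₂, w₂) = (0.1, 2.6, -0.2) − 0.2·(-2.2, -1.6, 5.4) = (0.54, 2.92, -1.28)
(u₃, v₃, w₃) = (0.54, 2.92, -1.28) − 0.2·(1.08, -0.08, -3.24) = (0.324, 2.936, -0.632)
(u₄, v₄, w₄) = (0.324, 2.936, -0.632) − 0.2·(-0.184, -0.48, 1.944) = (0.3608, 3.032, -1.0208)
h(0.3608, 3.032, -1.0208) = -15.31642432

-15.31642432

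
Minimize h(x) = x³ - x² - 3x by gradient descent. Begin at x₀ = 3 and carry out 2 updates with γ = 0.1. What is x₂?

1.308

h′(x) = 3x² - 2x - 3
Step 1: h′(3) = 18; x₁ = 3 − 0.1·18 = 1.2
Step 2: h′(1.2) = -1.08; x₂ = 1.2 − 0.1·(-1.08) = 1.308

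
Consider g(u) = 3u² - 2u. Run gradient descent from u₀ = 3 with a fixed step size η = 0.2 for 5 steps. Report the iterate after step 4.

0.3376

g′(u) = 6u - 2
u₁ = 3 − 0.2·16 = -0.2
u₂ = -0.2 − 0.2·(-3.2) = 0.44
u₃ = 0.44 − 0.2·0.64 = 0.312
u₄ = 0.312 − 0.2·(-0.128) = 0.3376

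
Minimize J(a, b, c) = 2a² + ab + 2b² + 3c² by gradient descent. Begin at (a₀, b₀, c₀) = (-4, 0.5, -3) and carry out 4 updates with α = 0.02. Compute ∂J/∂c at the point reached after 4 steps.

∇J = (4a + b, a + 4b, 6c)
(a₁, b₁, c₁) = (-4, 0.5, -3) − 0.02·(-15.5, -2, -18) = (-3.69, 0.54, -2.64)
(a₂, b₂, c₂) = (-3.69, 0.54, -2.64) − 0.02·(-14.22, -1.53, -15.84) = (-3.4056, 0.5706, -2.3232)
(a₃, b₃, c₃) = (-3.4056, 0.5706, -2.3232) − 0.02·(-13.0518, -1.1232, -13.9392) = (-3.144564, 0.593064, -2.044416)
(a₄, b₄, c₄) = (-3.144564, 0.593064, -2.044416) − 0.02·(-11.985192, -0.772308, -12.266496) = (-2.90486016, 0.60851016, -1.79908608)
∂J/∂c at (-2.90486016, 0.60851016, -1.79908608) = -10.79451648

-10.79451648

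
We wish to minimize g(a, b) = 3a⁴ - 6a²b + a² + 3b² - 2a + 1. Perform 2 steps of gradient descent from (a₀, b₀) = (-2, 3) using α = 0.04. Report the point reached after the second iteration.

∇g = (12a³ - 12ab + 2a - 2, -6a² + 6b)
(a₁, b₁) = (-2, 3) − 0.04·(-30, -6) = (-0.8, 3.24)
(a₂, b₂) = (-0.8, 3.24) − 0.04·(21.36, 15.6) = (-1.6544, 2.616)

(-1.6544, 2.616)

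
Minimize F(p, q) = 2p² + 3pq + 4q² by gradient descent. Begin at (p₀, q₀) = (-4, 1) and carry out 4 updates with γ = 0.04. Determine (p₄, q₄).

∇F = (4p + 3q, 3p + 8q)
Step 1: at (-4, 1), ∇F = (-13, -4) → (-4, 1) − 0.04·(-13, -4) = (-3.48, 1.16)
Step 2: at (-3.48, 1.16), ∇F = (-10.44, -1.16) → (-3.48, 1.16) − 0.04·(-10.44, -1.16) = (-3.0624, 1.2064)
Step 3: at (-3.0624, 1.2064), ∇F = (-8.6304, 0.464) → (-3.0624, 1.2064) − 0.04·(-8.6304, 0.464) = (-2.717184, 1.18784)
Step 4: at (-2.717184, 1.18784), ∇F = (-7.305216, 1.351168) → (-2.717184, 1.18784) − 0.04·(-7.305216, 1.351168) = (-2.42497536, 1.13379328)

(-2.42497536, 1.13379328)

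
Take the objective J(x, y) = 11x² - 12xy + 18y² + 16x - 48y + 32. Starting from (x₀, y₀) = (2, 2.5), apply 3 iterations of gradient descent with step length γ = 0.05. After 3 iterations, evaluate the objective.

∇J = (22x - 12y + 16, -12x + 36y - 48)
(x₁, y₁) = (2, 2.5) − 0.05·(30, 18) = (0.5, 1.6)
(x₂, y₂) = (0.5, 1.6) − 0.05·(7.8, 3.6) = (0.11, 1.42)
(x₃, y₃) = (0.11, 1.42) − 0.05·(1.38, 1.8) = (0.041, 1.33)
J(0.041, 1.33) = 0.020331

0.020331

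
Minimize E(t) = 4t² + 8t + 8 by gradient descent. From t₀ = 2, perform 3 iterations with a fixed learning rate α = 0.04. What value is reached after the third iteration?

-0.056704

E′(t) = 8t + 8
t₁ = 2 − 0.04·24 = 1.04
t₂ = 1.04 − 0.04·16.32 = 0.3872
t₃ = 0.3872 − 0.04·11.0976 = -0.056704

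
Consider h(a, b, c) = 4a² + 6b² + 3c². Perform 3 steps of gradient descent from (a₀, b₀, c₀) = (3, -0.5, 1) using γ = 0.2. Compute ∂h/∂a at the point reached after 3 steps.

-5.184

∇h = (8a, 12b, 6c)
(a₁, b₁, c₁) = (3, -0.5, 1) − 0.2·(24, -6, 6) = (-1.8, 0.7, -0.2)
(a₂, b₂, c₂) = (-1.8, 0.7, -0.2) − 0.2·(-14.4, 8.4, -1.2) = (1.08, -0.98, 0.04)
(a₃, b₃, c₃) = (1.08, -0.98, 0.04) − 0.2·(8.64, -11.76, 0.24) = (-0.648, 1.372, -0.008)
∂h/∂a at (-0.648, 1.372, -0.008) = -5.184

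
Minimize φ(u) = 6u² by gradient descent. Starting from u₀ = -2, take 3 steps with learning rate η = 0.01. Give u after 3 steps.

-1.362944

φ′(u) = 12u
Step 1: φ′(-2) = -24; u₁ = -2 − 0.01·(-24) = -1.76
Step 2: φ′(-1.76) = -21.12; u₂ = -1.76 − 0.01·(-21.12) = -1.5488
Step 3: φ′(-1.5488) = -18.5856; u₃ = -1.5488 − 0.01·(-18.5856) = -1.362944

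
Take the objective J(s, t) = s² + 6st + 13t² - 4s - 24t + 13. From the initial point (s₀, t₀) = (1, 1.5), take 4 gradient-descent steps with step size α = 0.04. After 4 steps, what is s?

0.51637504

∇J = (2s + 6t - 4, 6s + 26t - 24)
Step 1: at (1, 1.5), ∇J = (7, 21) → (1, 1.5) − 0.04·(7, 21) = (0.72, 0.66)
Step 2: at (0.72, 0.66), ∇J = (1.4, -2.52) → (0.72, 0.66) − 0.04·(1.4, -2.52) = (0.664, 0.7608)
Step 3: at (0.664, 0.7608), ∇J = (1.8928, -0.2352) → (0.664, 0.7608) − 0.04·(1.8928, -0.2352) = (0.588288, 0.770208)
Step 4: at (0.588288, 0.770208), ∇J = (1.797824, -0.444864) → (0.588288, 0.770208) − 0.04·(1.797824, -0.444864) = (0.51637504, 0.78800256)
s = 0.51637504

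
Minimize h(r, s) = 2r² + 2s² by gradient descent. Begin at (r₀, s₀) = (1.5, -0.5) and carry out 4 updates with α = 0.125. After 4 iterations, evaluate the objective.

0.01953125

∇h = (4r, 4s)
Step 1: at (1.5, -0.5), ∇h = (6, -2) → (1.5, -0.5) − 0.125·(6, -2) = (0.75, -0.25)
Step 2: at (0.75, -0.25), ∇h = (3, -1) → (0.75, -0.25) − 0.125·(3, -1) = (0.375, -0.125)
Step 3: at (0.375, -0.125), ∇h = (1.5, -0.5) → (0.375, -0.125) − 0.125·(1.5, -0.5) = (0.1875, -0.0625)
Step 4: at (0.1875, -0.0625), ∇h = (0.75, -0.25) → (0.1875, -0.0625) − 0.125·(0.75, -0.25) = (0.09375, -0.03125)
h(0.09375, -0.03125) = 0.01953125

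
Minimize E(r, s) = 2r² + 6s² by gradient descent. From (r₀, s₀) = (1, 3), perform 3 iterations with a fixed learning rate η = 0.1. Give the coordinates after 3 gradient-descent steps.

∇E = (4r, 12s)
Step 1: at (1, 3), ∇E = (4, 36) → (1, 3) − 0.1·(4, 36) = (0.6, -0.6)
Step 2: at (0.6, -0.6), ∇E = (2.4, -7.2) → (0.6, -0.6) − 0.1·(2.4, -7.2) = (0.36, 0.12)
Step 3: at (0.36, 0.12), ∇E = (1.44, 1.44) → (0.36, 0.12) − 0.1·(1.44, 1.44) = (0.216, -0.024)

(0.216, -0.024)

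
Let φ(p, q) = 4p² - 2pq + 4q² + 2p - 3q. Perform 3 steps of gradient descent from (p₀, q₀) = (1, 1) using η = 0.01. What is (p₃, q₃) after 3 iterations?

∇φ = (8p - 2q + 2, -2p + 8q - 3)
Step 1: at (1, 1), ∇φ = (8, 3) → (1, 1) − 0.01·(8, 3) = (0.92, 0.97)
Step 2: at (0.92, 0.97), ∇φ = (7.42, 2.92) → (0.92, 0.97) − 0.01·(7.42, 2.92) = (0.8458, 0.9408)
Step 3: at (0.8458, 0.9408), ∇φ = (6.8848, 2.8348) → (0.8458, 0.9408) − 0.01·(6.8848, 2.8348) = (0.776952, 0.912452)

(0.776952, 0.912452)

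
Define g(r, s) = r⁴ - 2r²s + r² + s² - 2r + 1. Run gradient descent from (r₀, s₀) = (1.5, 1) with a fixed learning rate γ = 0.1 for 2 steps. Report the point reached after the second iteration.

∇g = (4r³ - 4rs + 2r - 2, -2r² + 2s)
Step 1: at (1.5, 1), ∇g = (8.5, -2.5) → (1.5, 1) − 0.1·(8.5, -2.5) = (0.65, 1.25)
Step 2: at (0.65, 1.25), ∇g = (-2.8515, 1.655) → (0.65, 1.25) − 0.1·(-2.8515, 1.655) = (0.93515, 1.0845)

(0.93515, 1.0845)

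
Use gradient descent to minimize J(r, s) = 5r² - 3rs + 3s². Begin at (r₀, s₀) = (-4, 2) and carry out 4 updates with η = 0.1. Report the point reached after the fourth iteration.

(-0.0084, -0.0094)

∇J = (10r - 3s, -3r + 6s)
Step 1: at (-4, 2), ∇J = (-46, 24) → (-4, 2) − 0.1·(-46, 24) = (0.6, -0.4)
Step 2: at (0.6, -0.4), ∇J = (7.2, -4.2) → (0.6, -0.4) − 0.1·(7.2, -4.2) = (-0.12, 0.02)
Step 3: at (-0.12, 0.02), ∇J = (-1.26, 0.48) → (-0.12, 0.02) − 0.1·(-1.26, 0.48) = (0.006, -0.028)
Step 4: at (0.006, -0.028), ∇J = (0.144, -0.186) → (0.006, -0.028) − 0.1·(0.144, -0.186) = (-0.0084, -0.0094)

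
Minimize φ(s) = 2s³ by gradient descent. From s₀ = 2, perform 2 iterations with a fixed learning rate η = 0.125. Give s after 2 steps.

φ′(s) = 6s²
Step 1: φ′(2) = 24; s₁ = 2 − 0.125·24 = -1
Step 2: φ′(-1) = 6; s₂ = -1 − 0.125·6 = -1.75

-1.75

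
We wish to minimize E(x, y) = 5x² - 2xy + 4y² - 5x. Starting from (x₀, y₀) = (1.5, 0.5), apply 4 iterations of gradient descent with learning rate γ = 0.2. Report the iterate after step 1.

∇E = (10x - 2y - 5, -2x + 8y)
Step 1: at (1.5, 0.5), ∇E = (9, 1) → (1.5, 0.5) − 0.2·(9, 1) = (-0.3, 0.3)

(-0.3, 0.3)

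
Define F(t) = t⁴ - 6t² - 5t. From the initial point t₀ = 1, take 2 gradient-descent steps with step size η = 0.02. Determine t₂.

1.50236992

F′(t) = 4t³ - 12t - 5
t₁ = 1 − 0.02·(-13) = 1.26
t₂ = 1.26 − 0.02·(-12.118496) = 1.50236992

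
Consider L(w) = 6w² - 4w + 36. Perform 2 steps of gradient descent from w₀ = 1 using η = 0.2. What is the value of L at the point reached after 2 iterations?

L′(w) = 12w - 4
Step 1: L′(1) = 8; w₁ = 1 − 0.2·8 = -0.6
Step 2: L′(-0.6) = -11.2; w₂ = -0.6 − 0.2·(-11.2) = 1.64
L(1.64) = 45.5776

45.5776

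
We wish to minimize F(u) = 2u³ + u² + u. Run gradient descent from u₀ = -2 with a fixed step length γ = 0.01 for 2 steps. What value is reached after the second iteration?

F′(u) = 6u² + 2u + 1
u₁ = -2 − 0.01·21 = -2.21
u₂ = -2.21 − 0.01·25.8846 = -2.468846

-2.468846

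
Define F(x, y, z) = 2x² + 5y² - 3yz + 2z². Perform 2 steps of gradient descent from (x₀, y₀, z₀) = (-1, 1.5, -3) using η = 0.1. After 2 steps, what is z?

∇F = (4x, 10y - 3z, -3y + 4z)
Step 1: at (-1, 1.5, -3), ∇F = (-4, 24, -16.5) → (-1, 1.5, -3) − 0.1·(-4, 24, -16.5) = (-0.6, -0.9, -1.35)
Step 2: at (-0.6, -0.9, -1.35), ∇F = (-2.4, -4.95, -2.7) → (-0.6, -0.9, -1.35) − 0.1·(-2.4, -4.95, -2.7) = (-0.36, -0.405, -1.08)
z = -1.08

-1.08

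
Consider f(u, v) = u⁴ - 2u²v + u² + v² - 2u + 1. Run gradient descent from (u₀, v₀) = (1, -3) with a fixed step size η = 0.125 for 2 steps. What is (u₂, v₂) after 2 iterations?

∇f = (4u³ - 4uv + 2u - 2, -2u² + 2v)
(u₁, v₁) = (1, -3) − 0.125·(16, -8) = (-1, -2)
(u₂, v₂) = (-1, -2) − 0.125·(-16, -6) = (1, -1.25)

(1, -1.25)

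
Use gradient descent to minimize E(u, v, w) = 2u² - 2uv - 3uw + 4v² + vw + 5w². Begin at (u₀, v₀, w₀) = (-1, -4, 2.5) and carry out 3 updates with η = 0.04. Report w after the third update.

0.553824

∇E = (4u - 2v - 3w, -2u + 8v + w, -3u + v + 10w)
(u₁, v₁, w₁) = (-1, -4, 2.5) − 0.04·(-3.5, -27.5, 24) = (-0.86, -2.9, 1.54)
(u₂, v₂, w₂) = (-0.86, -2.9, 1.54) − 0.04·(-2.26, -19.94, 15.08) = (-0.7696, -2.1024, 0.9368)
(u₃, v₃, w₃) = (-0.7696, -2.1024, 0.9368) − 0.04·(-1.684, -14.3432, 9.5744) = (-0.70224, -1.528672, 0.553824)
w = 0.553824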